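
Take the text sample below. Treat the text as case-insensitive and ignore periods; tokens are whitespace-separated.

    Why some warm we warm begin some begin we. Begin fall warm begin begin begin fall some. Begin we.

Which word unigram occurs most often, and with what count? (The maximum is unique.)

Unigram frequencies (highest first):
  begin: 7
  some: 3
  warm: 3
  we: 3
  fall: 2
  why: 1

"begin", 7 times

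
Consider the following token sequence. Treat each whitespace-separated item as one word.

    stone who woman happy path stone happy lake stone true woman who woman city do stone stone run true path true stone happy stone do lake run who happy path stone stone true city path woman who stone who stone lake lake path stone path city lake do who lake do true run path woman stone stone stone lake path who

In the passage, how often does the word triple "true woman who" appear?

1

Scanning the 59 overlapping trigram windows for "true woman who":
  position 10–12: true woman who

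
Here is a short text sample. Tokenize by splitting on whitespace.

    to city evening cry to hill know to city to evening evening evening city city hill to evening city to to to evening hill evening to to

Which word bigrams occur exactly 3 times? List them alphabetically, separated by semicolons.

Bigram counts meeting the condition (exactly 3 times):
  to evening: 3
  to to: 3

to evening; to to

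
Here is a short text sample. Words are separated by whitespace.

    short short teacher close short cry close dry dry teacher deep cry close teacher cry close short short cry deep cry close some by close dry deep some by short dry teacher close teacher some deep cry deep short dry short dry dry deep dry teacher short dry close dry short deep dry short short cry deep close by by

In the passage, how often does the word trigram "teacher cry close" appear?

Scanning the 58 overlapping trigram windows for "teacher cry close":
  position 14–16: teacher cry close

1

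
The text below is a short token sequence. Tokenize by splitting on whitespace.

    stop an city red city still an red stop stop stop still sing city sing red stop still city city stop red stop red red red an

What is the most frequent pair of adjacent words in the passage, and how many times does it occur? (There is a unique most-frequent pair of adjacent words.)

"red stop", 3 times

Bigram frequencies (highest first):
  red stop: 3
  stop stop: 2
  stop still: 2
  stop red: 2
  red red: 2
  stop an: 1
  … (14 more, each ≤ 1)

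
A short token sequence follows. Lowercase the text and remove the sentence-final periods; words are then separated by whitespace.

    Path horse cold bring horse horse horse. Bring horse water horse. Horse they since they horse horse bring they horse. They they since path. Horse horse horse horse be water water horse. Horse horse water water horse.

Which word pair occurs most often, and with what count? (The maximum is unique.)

"horse horse", 9 times

Bigram frequencies (highest first):
  horse horse: 9
  water horse: 3
  path horse: 2
  bring horse: 2
  horse bring: 2
  horse water: 2
  … (12 more, each ≤ 2)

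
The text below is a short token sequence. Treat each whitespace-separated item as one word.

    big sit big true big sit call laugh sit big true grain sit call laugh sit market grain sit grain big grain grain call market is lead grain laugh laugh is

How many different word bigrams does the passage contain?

31 tokens → 30 bigram windows in total.
Repeated bigrams (each contributes count−1 duplicates):
  big sit: 2
  big true: 2
  call laugh: 2
  grain sit: 2
  laugh sit: 2
  sit big: 2
  sit call: 2
7 duplicate windows → 30 − 7 = 23 distinct.

23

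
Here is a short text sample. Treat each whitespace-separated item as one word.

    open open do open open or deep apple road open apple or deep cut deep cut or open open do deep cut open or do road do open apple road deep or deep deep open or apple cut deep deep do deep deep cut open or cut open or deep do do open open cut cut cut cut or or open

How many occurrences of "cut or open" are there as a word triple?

Scanning the 59 overlapping trigram windows for "cut or open":
  position 16–18: cut or open

1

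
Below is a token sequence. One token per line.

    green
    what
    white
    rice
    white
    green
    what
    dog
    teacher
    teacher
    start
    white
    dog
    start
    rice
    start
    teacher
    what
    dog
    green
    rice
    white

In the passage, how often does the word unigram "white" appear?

Scanning the 22 tokens for "white":
  position 3: white
  position 5: white
  position 12: white
  position 22: white

4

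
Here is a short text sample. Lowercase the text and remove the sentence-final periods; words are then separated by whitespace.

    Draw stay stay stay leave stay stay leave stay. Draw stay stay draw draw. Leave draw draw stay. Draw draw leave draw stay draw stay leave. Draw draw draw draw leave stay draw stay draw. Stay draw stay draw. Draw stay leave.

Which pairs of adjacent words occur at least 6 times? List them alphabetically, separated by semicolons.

draw draw; draw stay; stay draw

Bigram counts meeting the condition (at least 6 times):
  draw draw: 7
  draw stay: 9
  stay draw: 8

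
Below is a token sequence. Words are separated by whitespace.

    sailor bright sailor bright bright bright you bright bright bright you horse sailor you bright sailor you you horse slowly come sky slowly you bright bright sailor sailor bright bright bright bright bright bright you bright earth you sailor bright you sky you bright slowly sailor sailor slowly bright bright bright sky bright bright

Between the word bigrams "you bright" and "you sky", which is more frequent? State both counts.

"you bright": 5 occurrences
"you sky": 1 occurrence

"you bright" (5 vs 1)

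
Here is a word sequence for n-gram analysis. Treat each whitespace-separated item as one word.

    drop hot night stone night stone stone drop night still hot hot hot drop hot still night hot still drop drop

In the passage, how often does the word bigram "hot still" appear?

2

Scanning the 20 overlapping bigram windows for "hot still":
  position 15–16: hot still
  position 18–19: hot still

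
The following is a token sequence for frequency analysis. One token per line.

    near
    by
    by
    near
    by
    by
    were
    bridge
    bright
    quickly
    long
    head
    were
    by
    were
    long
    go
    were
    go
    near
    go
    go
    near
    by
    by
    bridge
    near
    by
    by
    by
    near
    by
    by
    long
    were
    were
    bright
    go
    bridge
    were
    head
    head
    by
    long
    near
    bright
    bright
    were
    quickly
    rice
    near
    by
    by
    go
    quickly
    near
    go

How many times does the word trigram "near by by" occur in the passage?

6

Scanning the 55 overlapping trigram windows for "near by by":
  position 1–3: near by by
  position 4–6: near by by
  position 23–25: near by by
  position 27–29: near by by
  position 31–33: near by by
  position 51–53: near by by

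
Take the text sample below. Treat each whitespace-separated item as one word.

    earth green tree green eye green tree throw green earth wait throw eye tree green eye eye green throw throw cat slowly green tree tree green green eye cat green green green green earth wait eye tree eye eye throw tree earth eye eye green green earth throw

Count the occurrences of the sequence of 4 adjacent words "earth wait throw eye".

1

Scanning the 45 overlapping 4-gram windows for "earth wait throw eye":
  position 10–13: earth wait throw eye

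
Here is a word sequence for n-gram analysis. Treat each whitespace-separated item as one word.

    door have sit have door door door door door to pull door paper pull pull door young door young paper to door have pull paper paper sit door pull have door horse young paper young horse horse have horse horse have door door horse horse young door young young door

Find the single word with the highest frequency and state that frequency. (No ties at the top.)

Unigram frequencies (highest first):
  door: 16
  young: 7
  horse: 7
  have: 6
  pull: 5
  paper: 5
  … (2 more, each ≤ 2)

"door", 16 times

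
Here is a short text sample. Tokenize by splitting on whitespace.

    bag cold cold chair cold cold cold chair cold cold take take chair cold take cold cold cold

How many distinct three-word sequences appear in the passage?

18 tokens → 16 trigram windows in total.
Repeated trigrams (each contributes count−1 duplicates):
  chair cold cold: 2
  cold chair cold: 2
  cold cold chair: 2
  cold cold cold: 2
4 duplicate windows → 16 − 4 = 12 distinct.

12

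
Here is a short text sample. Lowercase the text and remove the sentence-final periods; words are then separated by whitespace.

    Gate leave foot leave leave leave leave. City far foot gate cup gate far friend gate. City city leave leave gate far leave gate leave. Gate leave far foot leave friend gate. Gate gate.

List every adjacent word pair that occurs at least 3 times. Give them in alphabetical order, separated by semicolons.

gate leave; leave gate; leave leave

Bigram counts meeting the condition (at least 3 times):
  gate leave: 3
  leave gate: 3
  leave leave: 4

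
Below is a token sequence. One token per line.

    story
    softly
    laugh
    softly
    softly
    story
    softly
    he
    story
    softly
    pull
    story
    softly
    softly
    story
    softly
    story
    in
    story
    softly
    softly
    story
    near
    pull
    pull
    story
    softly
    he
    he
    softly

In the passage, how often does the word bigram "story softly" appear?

Scanning the 29 overlapping bigram windows for "story softly":
  position 1–2: story softly
  position 6–7: story softly
  position 9–10: story softly
  position 12–13: story softly
  position 15–16: story softly
  position 19–20: story softly
  position 26–27: story softly

7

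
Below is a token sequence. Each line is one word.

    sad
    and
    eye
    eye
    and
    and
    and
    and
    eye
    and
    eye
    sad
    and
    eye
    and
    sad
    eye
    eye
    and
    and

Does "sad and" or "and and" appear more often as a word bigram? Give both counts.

"sad and": 2 occurrences
"and and": 4 occurrences

"and and" (4 vs 2)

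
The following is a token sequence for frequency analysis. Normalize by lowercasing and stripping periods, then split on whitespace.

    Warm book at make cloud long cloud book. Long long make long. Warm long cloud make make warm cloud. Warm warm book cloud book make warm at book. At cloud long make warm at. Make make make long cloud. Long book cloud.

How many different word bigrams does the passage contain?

42 tokens → 41 bigram windows in total.
Repeated bigrams (each contributes count−1 duplicates):
  cloud long: 3
  long cloud: 3
  make make: 3
  make warm: 3
  at make: 2
  book at: 2
  book cloud: 2
  cloud book: 2
  … (4 more repeated)
16 duplicate windows → 41 − 16 = 25 distinct.

25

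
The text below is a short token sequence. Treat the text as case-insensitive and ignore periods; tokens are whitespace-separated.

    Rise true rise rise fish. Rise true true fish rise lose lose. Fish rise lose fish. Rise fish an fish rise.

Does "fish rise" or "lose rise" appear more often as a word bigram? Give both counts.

"fish rise": 5 occurrences
"lose rise": 0 occurrences

"fish rise" (5 vs 0)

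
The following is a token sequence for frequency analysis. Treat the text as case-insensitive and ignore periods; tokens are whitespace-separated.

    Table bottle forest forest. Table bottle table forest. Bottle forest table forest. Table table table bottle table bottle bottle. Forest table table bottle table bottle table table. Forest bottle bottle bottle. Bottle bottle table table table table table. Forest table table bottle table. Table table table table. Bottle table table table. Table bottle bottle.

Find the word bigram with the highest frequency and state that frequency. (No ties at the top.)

"table table", 16 times

Bigram frequencies (highest first):
  table table: 16
  table bottle: 9
  bottle table: 7
  bottle bottle: 6
  forest table: 5
  table forest: 4
  … (3 more, each ≤ 3)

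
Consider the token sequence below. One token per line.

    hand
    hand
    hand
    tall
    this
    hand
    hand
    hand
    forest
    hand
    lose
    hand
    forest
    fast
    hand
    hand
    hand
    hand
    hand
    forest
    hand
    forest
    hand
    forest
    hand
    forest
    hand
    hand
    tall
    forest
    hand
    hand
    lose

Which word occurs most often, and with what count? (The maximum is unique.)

"hand", 20 times

Unigram frequencies (highest first):
  hand: 20
  forest: 7
  tall: 2
  lose: 2
  this: 1
  fast: 1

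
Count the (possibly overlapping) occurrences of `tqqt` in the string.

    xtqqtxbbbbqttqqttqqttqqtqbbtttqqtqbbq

5

Sliding a length-4 window over the 37 characters (34 positions):
  position 2–5: tqqt
  position 13–16: tqqt
  position 17–20: tqqt
  position 21–24: tqqt
  position 30–33: tqqt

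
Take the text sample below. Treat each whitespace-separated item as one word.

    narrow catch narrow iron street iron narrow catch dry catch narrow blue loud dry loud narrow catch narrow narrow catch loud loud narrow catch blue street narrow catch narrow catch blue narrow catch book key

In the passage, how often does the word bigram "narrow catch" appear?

8

Scanning the 34 overlapping bigram windows for "narrow catch":
  position 1–2: narrow catch
  position 7–8: narrow catch
  position 16–17: narrow catch
  position 19–20: narrow catch
  position 23–24: narrow catch
  position 27–28: narrow catch
  position 29–30: narrow catch
  position 32–33: narrow catch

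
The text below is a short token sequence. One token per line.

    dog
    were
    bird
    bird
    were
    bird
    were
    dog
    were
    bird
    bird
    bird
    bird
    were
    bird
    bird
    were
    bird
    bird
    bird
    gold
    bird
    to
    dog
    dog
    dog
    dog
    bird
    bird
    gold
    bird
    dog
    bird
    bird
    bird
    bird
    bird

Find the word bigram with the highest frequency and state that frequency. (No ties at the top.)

"bird bird", 12 times

Bigram frequencies (highest first):
  bird bird: 12
  were bird: 5
  bird were: 4
  dog dog: 3
  dog were: 2
  bird gold: 2
  … (6 more, each ≤ 2)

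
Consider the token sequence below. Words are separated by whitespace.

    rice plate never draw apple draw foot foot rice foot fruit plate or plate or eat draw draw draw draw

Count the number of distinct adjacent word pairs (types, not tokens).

16

20 tokens → 19 bigram windows in total.
Repeated bigrams (each contributes count−1 duplicates):
  draw draw: 3
  plate or: 2
3 duplicate windows → 19 − 3 = 16 distinct.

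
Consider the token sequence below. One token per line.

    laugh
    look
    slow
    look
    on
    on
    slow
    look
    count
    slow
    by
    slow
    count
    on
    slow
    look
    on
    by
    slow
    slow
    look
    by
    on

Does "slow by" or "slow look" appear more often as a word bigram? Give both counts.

"slow look" (4 vs 1)

"slow by": 1 occurrence
"slow look": 4 occurrences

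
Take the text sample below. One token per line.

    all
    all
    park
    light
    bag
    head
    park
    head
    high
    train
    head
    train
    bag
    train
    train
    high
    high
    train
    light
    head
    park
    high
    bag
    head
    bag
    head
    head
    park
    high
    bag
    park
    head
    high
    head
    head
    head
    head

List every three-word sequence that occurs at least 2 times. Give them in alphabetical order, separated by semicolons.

head head head; head park high; park head high; park high bag

Trigram counts meeting the condition (at least 2 times):
  head head head: 2
  head park high: 2
  park head high: 2
  park high bag: 2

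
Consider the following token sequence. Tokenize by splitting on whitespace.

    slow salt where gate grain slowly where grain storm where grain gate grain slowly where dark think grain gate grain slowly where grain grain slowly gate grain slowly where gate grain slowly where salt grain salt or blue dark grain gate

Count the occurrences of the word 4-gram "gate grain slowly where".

Scanning the 38 overlapping 4-gram windows for "gate grain slowly where":
  position 4–7: gate grain slowly where
  position 12–15: gate grain slowly where
  position 19–22: gate grain slowly where
  position 26–29: gate grain slowly where
  position 30–33: gate grain slowly where

5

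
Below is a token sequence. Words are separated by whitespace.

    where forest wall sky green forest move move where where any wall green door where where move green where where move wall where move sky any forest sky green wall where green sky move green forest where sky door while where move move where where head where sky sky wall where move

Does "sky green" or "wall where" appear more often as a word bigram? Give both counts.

"sky green": 2 occurrences
"wall where": 3 occurrences

"wall where" (3 vs 2)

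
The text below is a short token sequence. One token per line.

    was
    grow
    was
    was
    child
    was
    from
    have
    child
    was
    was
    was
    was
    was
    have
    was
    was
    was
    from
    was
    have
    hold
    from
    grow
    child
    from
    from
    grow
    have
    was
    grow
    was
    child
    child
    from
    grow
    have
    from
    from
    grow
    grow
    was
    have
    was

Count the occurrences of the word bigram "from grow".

Scanning the 43 overlapping bigram windows for "from grow":
  position 23–24: from grow
  position 27–28: from grow
  position 35–36: from grow
  position 39–40: from grow

4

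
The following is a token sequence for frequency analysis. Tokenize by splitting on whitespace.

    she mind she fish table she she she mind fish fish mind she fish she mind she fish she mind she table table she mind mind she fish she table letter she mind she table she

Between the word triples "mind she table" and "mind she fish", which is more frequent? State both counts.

"mind she table": 2 occurrences
"mind she fish": 4 occurrences

"mind she fish" (4 vs 2)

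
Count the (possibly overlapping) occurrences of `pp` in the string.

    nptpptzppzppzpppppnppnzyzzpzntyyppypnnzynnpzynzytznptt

Sliding a length-2 window over the 54 characters (53 positions):
  position 4–5: pp
  position 8–9: pp
  position 11–12: pp
  position 14–15: pp
  position 15–16: pp
  position 16–17: pp
  position 17–18: pp
  position 20–21: pp
  position 33–34: pp

9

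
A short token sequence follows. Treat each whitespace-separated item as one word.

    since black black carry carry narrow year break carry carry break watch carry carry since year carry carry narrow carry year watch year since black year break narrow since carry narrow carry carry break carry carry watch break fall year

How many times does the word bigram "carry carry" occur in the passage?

6

Scanning the 39 overlapping bigram windows for "carry carry":
  position 4–5: carry carry
  position 9–10: carry carry
  position 13–14: carry carry
  position 17–18: carry carry
  position 32–33: carry carry
  position 35–36: carry carry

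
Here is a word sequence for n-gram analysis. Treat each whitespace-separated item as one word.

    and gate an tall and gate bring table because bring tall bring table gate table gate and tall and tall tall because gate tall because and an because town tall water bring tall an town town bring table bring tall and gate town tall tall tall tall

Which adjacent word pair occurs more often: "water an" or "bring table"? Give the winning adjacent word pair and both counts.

"bring table" (3 vs 0)

"water an": 0 occurrences
"bring table": 3 occurrences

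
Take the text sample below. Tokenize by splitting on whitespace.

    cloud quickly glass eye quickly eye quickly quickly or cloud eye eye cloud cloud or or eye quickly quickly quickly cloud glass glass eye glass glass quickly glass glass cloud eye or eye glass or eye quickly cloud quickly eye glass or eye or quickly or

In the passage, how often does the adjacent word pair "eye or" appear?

2

Scanning the 45 overlapping bigram windows for "eye or":
  position 31–32: eye or
  position 43–44: eye or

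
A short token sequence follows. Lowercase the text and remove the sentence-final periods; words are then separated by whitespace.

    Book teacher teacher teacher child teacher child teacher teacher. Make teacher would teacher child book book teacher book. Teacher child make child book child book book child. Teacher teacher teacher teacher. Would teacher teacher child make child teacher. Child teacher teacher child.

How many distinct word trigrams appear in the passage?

42 tokens → 40 trigram windows in total.
Repeated trigrams (each contributes count−1 duplicates):
  child teacher teacher: 3
  teacher child teacher: 3
  teacher teacher child: 3
  teacher teacher teacher: 3
  child book book: 2
  child make child: 2
  child teacher child: 2
  teacher child make: 2
  … (1 more repeated)
13 duplicate windows → 40 − 13 = 27 distinct.

27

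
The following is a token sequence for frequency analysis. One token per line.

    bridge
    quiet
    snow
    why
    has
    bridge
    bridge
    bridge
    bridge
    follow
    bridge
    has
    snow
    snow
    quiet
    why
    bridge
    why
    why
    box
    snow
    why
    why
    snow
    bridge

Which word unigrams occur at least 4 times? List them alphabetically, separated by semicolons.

Unigram counts meeting the condition (at least 4 times):
  bridge: 8
  snow: 5
  why: 6

bridge; snow; why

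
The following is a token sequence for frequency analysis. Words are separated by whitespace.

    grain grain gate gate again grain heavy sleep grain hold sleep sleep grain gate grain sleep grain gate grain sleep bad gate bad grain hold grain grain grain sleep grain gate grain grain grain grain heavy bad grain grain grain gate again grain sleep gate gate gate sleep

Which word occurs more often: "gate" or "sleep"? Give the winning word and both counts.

"gate": 10 occurrences
"sleep": 8 occurrences

"gate" (10 vs 8)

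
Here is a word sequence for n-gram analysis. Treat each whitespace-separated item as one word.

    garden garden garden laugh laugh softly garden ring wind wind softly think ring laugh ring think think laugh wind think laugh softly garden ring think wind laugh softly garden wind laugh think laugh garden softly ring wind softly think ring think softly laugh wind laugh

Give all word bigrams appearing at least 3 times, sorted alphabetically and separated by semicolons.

laugh softly; ring think; softly garden; think laugh; wind laugh

Bigram counts meeting the condition (at least 3 times):
  laugh softly: 3
  ring think: 3
  softly garden: 3
  think laugh: 3
  wind laugh: 3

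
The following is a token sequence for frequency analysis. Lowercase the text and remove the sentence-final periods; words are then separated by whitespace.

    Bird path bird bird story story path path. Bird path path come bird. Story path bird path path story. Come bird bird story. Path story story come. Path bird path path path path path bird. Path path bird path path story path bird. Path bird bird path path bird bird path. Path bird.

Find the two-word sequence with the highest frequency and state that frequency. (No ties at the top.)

"path path", 11 times

Bigram frequencies (highest first):
  path path: 11
  path bird: 10
  bird path: 9
  bird bird: 4
  story path: 4
  bird story: 3
  … (6 more, each ≤ 3)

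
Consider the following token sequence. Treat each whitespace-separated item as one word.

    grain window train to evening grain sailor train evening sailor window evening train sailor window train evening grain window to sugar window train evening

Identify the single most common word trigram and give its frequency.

"window train evening", 2 times

Trigram frequencies (highest first):
  window train evening: 2
  grain window train: 1
  window train to: 1
  train to evening: 1
  to evening grain: 1
  evening grain sailor: 1
  … (15 more, each ≤ 1)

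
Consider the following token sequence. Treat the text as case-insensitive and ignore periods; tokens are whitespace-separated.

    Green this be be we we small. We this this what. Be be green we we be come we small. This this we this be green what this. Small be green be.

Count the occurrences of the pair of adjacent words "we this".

Scanning the 31 overlapping bigram windows for "we this":
  position 8–9: we this
  position 23–24: we this

2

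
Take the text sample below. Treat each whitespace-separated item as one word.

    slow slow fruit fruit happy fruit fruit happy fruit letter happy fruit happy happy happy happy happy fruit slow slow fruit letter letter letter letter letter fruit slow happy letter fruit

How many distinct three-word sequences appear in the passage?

31 tokens → 29 trigram windows in total.
Repeated trigrams (each contributes count−1 duplicates):
  happy happy happy: 3
  letter letter letter: 3
  fruit fruit happy: 2
  fruit happy fruit: 2
  slow slow fruit: 2
7 duplicate windows → 29 − 7 = 22 distinct.

22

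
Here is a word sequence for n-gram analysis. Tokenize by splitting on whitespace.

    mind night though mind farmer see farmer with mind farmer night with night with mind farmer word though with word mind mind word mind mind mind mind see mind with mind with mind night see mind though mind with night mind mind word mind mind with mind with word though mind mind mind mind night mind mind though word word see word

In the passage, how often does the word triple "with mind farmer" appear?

Scanning the 60 overlapping trigram windows for "with mind farmer":
  position 8–10: with mind farmer
  position 14–16: with mind farmer

2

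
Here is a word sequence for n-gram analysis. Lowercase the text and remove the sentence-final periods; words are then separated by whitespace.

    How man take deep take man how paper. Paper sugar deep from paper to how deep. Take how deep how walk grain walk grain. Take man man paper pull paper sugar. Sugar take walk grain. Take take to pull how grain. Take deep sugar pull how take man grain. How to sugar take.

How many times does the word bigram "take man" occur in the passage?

Scanning the 52 overlapping bigram windows for "take man":
  position 5–6: take man
  position 25–26: take man
  position 47–48: take man

3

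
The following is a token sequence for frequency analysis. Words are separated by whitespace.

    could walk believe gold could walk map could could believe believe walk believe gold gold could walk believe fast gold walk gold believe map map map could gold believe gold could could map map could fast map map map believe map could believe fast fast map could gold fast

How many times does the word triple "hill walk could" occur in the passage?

Scanning the 47 overlapping trigram windows for "hill walk could":
  (none found)

0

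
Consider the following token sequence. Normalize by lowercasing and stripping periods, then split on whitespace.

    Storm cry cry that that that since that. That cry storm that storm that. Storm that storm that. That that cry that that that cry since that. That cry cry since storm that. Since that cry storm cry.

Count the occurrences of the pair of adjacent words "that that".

Scanning the 37 overlapping bigram windows for "that that":
  position 4–5: that that
  position 5–6: that that
  position 8–9: that that
  position 18–19: that that
  position 19–20: that that
  position 22–23: that that
  position 23–24: that that
  position 27–28: that that

8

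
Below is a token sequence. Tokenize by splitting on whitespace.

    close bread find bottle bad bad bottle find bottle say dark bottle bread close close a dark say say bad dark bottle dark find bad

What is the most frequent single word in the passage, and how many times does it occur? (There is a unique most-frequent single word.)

Unigram frequencies (highest first):
  bottle: 5
  bad: 4
  dark: 4
  close: 3
  find: 3
  say: 3
  … (2 more, each ≤ 2)

"bottle", 5 times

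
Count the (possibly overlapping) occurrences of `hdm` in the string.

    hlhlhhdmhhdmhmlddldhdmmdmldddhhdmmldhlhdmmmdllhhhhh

5

Sliding a length-3 window over the 51 characters (49 positions):
  position 6–8: hdm
  position 10–12: hdm
  position 20–22: hdm
  position 31–33: hdm
  position 39–41: hdm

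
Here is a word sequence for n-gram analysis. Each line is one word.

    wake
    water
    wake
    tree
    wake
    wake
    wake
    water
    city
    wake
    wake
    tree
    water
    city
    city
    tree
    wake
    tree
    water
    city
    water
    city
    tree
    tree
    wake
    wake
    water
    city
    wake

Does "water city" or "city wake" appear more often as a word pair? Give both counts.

"water city" (5 vs 2)

"water city": 5 occurrences
"city wake": 2 occurrences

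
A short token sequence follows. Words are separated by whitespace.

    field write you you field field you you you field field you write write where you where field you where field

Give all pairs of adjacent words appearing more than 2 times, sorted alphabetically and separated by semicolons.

field you; you you

Bigram counts meeting the condition (more than 2 times):
  field you: 3
  you you: 3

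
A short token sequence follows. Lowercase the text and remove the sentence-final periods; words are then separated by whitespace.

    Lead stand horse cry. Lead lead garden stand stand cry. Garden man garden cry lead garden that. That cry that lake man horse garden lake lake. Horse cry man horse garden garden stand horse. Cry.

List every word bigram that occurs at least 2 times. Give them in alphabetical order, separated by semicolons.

cry lead; garden stand; horse cry; horse garden; lead garden; man horse; stand horse

Bigram counts meeting the condition (at least 2 times):
  cry lead: 2
  garden stand: 2
  horse cry: 3
  horse garden: 2
  lead garden: 2
  man horse: 2
  stand horse: 2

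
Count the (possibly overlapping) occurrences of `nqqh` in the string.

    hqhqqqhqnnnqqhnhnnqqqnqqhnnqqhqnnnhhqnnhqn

Sliding a length-4 window over the 42 characters (39 positions):
  position 11–14: nqqh
  position 22–25: nqqh
  position 27–30: nqqh

3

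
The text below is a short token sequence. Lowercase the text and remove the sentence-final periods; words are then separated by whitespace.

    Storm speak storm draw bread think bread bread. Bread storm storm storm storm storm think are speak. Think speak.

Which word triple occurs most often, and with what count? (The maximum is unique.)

"storm storm storm", 3 times

Trigram frequencies (highest first):
  storm storm storm: 3
  storm speak storm: 1
  speak storm draw: 1
  storm draw bread: 1
  draw bread think: 1
  bread think bread: 1
  … (9 more, each ≤ 1)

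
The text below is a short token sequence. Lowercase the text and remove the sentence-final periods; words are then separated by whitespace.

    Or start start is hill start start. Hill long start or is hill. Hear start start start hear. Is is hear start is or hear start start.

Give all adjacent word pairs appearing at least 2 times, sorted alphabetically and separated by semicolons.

hear start; is hill; start is; start start

Bigram counts meeting the condition (at least 2 times):
  hear start: 3
  is hill: 2
  start is: 2
  start start: 5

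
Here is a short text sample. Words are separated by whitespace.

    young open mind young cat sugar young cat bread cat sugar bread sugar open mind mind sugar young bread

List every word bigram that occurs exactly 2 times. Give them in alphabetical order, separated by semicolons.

Bigram counts meeting the condition (exactly 2 times):
  cat sugar: 2
  open mind: 2
  sugar young: 2
  young cat: 2

cat sugar; open mind; sugar young; young cat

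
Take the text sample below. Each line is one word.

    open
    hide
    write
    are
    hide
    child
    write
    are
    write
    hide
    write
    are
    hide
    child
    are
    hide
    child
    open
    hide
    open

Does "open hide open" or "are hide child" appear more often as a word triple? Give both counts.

"are hide child" (3 vs 1)

"open hide open": 1 occurrence
"are hide child": 3 occurrences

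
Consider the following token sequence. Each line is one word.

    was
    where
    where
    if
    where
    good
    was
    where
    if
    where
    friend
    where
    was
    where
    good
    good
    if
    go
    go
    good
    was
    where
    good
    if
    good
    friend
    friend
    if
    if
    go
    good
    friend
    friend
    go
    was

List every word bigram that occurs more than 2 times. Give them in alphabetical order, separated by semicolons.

was where; where good

Bigram counts meeting the condition (more than 2 times):
  was where: 4
  where good: 3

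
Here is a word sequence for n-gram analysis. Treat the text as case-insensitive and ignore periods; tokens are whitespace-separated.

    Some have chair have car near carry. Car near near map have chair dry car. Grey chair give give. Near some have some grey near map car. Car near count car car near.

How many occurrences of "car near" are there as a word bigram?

4

Scanning the 32 overlapping bigram windows for "car near":
  position 5–6: car near
  position 8–9: car near
  position 28–29: car near
  position 32–33: car near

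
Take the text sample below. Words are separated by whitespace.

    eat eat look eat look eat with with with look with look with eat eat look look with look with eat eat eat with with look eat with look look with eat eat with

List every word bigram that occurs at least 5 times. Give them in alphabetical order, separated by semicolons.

eat eat; look with; with look

Bigram counts meeting the condition (at least 5 times):
  eat eat: 5
  look with: 5
  with look: 5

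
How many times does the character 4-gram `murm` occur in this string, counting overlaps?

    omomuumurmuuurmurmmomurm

3

Sliding a length-4 window over the 24 characters (21 positions):
  position 7–10: murm
  position 15–18: murm
  position 21–24: murm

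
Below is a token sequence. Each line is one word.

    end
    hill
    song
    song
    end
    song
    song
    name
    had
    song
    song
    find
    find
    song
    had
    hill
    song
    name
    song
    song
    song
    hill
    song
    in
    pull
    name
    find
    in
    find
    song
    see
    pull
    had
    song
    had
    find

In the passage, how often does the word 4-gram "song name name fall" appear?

Scanning the 33 overlapping 4-gram windows for "song name name fall":
  (none found)

0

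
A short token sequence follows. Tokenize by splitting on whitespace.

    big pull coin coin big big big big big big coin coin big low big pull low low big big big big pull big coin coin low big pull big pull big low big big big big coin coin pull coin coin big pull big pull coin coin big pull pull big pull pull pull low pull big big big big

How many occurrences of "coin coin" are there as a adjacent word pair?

6

Scanning the 60 overlapping bigram windows for "coin coin":
  position 3–4: coin coin
  position 11–12: coin coin
  position 25–26: coin coin
  position 38–39: coin coin
  position 41–42: coin coin
  position 47–48: coin coin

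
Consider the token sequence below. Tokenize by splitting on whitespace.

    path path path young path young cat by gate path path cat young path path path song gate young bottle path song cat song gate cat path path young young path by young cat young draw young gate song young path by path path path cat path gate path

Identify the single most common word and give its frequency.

Unigram frequencies (highest first):
  path: 19
  young: 10
  cat: 6
  gate: 5
  song: 4
  by: 3
  … (2 more, each ≤ 1)

"path", 19 times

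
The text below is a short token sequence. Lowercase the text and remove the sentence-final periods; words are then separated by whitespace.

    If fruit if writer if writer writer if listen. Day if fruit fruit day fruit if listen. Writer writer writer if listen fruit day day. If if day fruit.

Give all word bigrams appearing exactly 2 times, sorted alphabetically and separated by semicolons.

Bigram counts meeting the condition (exactly 2 times):
  day fruit: 2
  day if: 2
  fruit day: 2
  fruit if: 2
  if fruit: 2
  if writer: 2

day fruit; day if; fruit day; fruit if; if fruit; if writer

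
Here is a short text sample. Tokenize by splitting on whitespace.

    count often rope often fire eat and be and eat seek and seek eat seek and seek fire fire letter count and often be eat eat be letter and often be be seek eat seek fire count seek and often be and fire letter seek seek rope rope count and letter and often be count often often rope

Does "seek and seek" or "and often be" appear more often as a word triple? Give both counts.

"seek and seek": 2 occurrences
"and often be": 4 occurrences

"and often be" (4 vs 2)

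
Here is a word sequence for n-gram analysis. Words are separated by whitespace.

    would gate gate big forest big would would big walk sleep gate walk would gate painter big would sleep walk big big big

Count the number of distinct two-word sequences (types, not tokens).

19

23 tokens → 22 bigram windows in total.
Repeated bigrams (each contributes count−1 duplicates):
  big big: 2
  big would: 2
  would gate: 2
3 duplicate windows → 22 − 3 = 19 distinct.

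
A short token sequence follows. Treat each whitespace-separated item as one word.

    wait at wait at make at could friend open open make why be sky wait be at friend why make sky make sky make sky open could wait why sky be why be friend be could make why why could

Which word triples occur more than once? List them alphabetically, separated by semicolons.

make sky make; sky make sky

Trigram counts meeting the condition (more than once):
  make sky make: 2
  sky make sky: 2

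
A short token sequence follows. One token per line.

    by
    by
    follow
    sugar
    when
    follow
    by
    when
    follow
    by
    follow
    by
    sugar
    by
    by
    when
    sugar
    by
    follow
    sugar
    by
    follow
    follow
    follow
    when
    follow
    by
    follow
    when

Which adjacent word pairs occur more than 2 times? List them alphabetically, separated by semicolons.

by follow; follow by; sugar by; when follow

Bigram counts meeting the condition (more than 2 times):
  by follow: 5
  follow by: 4
  sugar by: 3
  when follow: 3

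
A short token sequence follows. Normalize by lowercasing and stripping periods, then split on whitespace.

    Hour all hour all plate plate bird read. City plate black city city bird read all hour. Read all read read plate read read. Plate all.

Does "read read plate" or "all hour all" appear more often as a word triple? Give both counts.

"read read plate" (2 vs 1)

"read read plate": 2 occurrences
"all hour all": 1 occurrence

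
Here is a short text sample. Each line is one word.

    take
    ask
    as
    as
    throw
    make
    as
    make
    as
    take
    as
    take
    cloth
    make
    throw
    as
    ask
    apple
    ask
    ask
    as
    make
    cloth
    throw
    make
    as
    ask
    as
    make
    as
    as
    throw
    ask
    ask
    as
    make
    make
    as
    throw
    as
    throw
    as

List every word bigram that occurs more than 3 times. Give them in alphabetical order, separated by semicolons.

as make; as throw; ask as; make as

Bigram counts meeting the condition (more than 3 times):
  as make: 4
  as throw: 4
  ask as: 4
  make as: 5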